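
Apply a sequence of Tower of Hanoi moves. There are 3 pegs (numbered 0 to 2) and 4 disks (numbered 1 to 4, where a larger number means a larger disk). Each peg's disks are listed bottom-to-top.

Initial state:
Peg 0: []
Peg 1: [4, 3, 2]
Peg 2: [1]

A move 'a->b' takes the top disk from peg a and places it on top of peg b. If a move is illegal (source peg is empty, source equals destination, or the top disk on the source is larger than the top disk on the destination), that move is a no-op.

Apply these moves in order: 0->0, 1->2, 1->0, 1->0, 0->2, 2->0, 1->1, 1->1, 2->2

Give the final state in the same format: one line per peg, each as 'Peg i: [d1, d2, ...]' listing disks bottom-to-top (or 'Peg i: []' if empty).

After move 1 (0->0):
Peg 0: []
Peg 1: [4, 3, 2]
Peg 2: [1]

After move 2 (1->2):
Peg 0: []
Peg 1: [4, 3, 2]
Peg 2: [1]

After move 3 (1->0):
Peg 0: [2]
Peg 1: [4, 3]
Peg 2: [1]

After move 4 (1->0):
Peg 0: [2]
Peg 1: [4, 3]
Peg 2: [1]

After move 5 (0->2):
Peg 0: [2]
Peg 1: [4, 3]
Peg 2: [1]

After move 6 (2->0):
Peg 0: [2, 1]
Peg 1: [4, 3]
Peg 2: []

After move 7 (1->1):
Peg 0: [2, 1]
Peg 1: [4, 3]
Peg 2: []

After move 8 (1->1):
Peg 0: [2, 1]
Peg 1: [4, 3]
Peg 2: []

After move 9 (2->2):
Peg 0: [2, 1]
Peg 1: [4, 3]
Peg 2: []

Answer: Peg 0: [2, 1]
Peg 1: [4, 3]
Peg 2: []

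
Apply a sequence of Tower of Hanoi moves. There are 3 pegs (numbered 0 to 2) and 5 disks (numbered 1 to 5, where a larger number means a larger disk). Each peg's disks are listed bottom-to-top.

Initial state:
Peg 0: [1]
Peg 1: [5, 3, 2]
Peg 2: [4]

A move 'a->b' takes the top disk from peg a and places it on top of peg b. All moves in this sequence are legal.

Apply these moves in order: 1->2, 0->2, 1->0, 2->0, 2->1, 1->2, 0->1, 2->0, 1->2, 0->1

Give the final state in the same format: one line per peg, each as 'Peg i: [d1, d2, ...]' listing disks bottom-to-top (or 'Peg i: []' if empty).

Answer: Peg 0: [3]
Peg 1: [5, 2]
Peg 2: [4, 1]

Derivation:
After move 1 (1->2):
Peg 0: [1]
Peg 1: [5, 3]
Peg 2: [4, 2]

After move 2 (0->2):
Peg 0: []
Peg 1: [5, 3]
Peg 2: [4, 2, 1]

After move 3 (1->0):
Peg 0: [3]
Peg 1: [5]
Peg 2: [4, 2, 1]

After move 4 (2->0):
Peg 0: [3, 1]
Peg 1: [5]
Peg 2: [4, 2]

After move 5 (2->1):
Peg 0: [3, 1]
Peg 1: [5, 2]
Peg 2: [4]

After move 6 (1->2):
Peg 0: [3, 1]
Peg 1: [5]
Peg 2: [4, 2]

After move 7 (0->1):
Peg 0: [3]
Peg 1: [5, 1]
Peg 2: [4, 2]

After move 8 (2->0):
Peg 0: [3, 2]
Peg 1: [5, 1]
Peg 2: [4]

After move 9 (1->2):
Peg 0: [3, 2]
Peg 1: [5]
Peg 2: [4, 1]

After move 10 (0->1):
Peg 0: [3]
Peg 1: [5, 2]
Peg 2: [4, 1]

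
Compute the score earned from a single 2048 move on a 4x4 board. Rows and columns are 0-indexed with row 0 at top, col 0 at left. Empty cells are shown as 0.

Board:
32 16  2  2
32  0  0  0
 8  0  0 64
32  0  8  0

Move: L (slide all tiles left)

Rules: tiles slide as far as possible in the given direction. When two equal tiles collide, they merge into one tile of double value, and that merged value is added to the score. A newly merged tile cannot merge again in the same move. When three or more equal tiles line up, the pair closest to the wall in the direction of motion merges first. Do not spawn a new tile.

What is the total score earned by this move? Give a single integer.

Slide left:
row 0: [32, 16, 2, 2] -> [32, 16, 4, 0]  score +4 (running 4)
row 1: [32, 0, 0, 0] -> [32, 0, 0, 0]  score +0 (running 4)
row 2: [8, 0, 0, 64] -> [8, 64, 0, 0]  score +0 (running 4)
row 3: [32, 0, 8, 0] -> [32, 8, 0, 0]  score +0 (running 4)
Board after move:
32 16  4  0
32  0  0  0
 8 64  0  0
32  8  0  0

Answer: 4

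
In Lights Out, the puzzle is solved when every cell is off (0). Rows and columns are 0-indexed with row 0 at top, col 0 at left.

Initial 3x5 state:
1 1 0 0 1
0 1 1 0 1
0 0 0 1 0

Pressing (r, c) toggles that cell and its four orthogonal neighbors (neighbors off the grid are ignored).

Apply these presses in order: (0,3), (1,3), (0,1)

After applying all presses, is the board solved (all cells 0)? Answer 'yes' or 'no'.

After press 1 at (0,3):
1 1 1 1 0
0 1 1 1 1
0 0 0 1 0

After press 2 at (1,3):
1 1 1 0 0
0 1 0 0 0
0 0 0 0 0

After press 3 at (0,1):
0 0 0 0 0
0 0 0 0 0
0 0 0 0 0

Lights still on: 0

Answer: yes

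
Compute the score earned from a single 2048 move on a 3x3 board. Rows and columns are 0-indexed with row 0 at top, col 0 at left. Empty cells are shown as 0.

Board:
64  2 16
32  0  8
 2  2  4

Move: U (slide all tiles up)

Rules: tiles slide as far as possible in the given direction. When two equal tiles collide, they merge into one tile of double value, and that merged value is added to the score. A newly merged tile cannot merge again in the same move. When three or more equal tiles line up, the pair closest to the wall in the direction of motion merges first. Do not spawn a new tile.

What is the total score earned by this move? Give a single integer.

Answer: 4

Derivation:
Slide up:
col 0: [64, 32, 2] -> [64, 32, 2]  score +0 (running 0)
col 1: [2, 0, 2] -> [4, 0, 0]  score +4 (running 4)
col 2: [16, 8, 4] -> [16, 8, 4]  score +0 (running 4)
Board after move:
64  4 16
32  0  8
 2  0  4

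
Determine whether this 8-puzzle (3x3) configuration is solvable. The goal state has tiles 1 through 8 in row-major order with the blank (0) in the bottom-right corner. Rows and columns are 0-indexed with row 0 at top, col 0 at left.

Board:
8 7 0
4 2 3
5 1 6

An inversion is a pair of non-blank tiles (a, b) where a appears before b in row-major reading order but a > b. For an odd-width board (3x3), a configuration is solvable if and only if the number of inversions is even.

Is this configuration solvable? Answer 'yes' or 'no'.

Answer: no

Derivation:
Inversions (pairs i<j in row-major order where tile[i] > tile[j] > 0): 19
19 is odd, so the puzzle is not solvable.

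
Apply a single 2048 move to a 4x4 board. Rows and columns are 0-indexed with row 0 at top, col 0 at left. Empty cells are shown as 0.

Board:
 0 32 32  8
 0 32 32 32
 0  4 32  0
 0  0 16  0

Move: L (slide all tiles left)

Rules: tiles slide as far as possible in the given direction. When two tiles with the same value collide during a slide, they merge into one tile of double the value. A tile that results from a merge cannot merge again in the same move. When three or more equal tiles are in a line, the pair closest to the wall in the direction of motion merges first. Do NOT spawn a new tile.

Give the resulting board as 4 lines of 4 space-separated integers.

Answer: 64  8  0  0
64 32  0  0
 4 32  0  0
16  0  0  0

Derivation:
Slide left:
row 0: [0, 32, 32, 8] -> [64, 8, 0, 0]
row 1: [0, 32, 32, 32] -> [64, 32, 0, 0]
row 2: [0, 4, 32, 0] -> [4, 32, 0, 0]
row 3: [0, 0, 16, 0] -> [16, 0, 0, 0]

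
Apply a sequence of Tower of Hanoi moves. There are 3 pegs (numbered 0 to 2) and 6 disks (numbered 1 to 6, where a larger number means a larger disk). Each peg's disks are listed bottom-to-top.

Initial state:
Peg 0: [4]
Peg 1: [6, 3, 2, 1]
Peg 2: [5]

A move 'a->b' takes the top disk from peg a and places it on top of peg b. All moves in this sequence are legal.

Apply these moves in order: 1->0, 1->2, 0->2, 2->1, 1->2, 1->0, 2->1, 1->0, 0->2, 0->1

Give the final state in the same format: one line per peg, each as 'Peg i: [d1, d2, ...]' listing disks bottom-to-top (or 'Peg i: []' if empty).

Answer: Peg 0: [4]
Peg 1: [6, 3]
Peg 2: [5, 2, 1]

Derivation:
After move 1 (1->0):
Peg 0: [4, 1]
Peg 1: [6, 3, 2]
Peg 2: [5]

After move 2 (1->2):
Peg 0: [4, 1]
Peg 1: [6, 3]
Peg 2: [5, 2]

After move 3 (0->2):
Peg 0: [4]
Peg 1: [6, 3]
Peg 2: [5, 2, 1]

After move 4 (2->1):
Peg 0: [4]
Peg 1: [6, 3, 1]
Peg 2: [5, 2]

After move 5 (1->2):
Peg 0: [4]
Peg 1: [6, 3]
Peg 2: [5, 2, 1]

After move 6 (1->0):
Peg 0: [4, 3]
Peg 1: [6]
Peg 2: [5, 2, 1]

After move 7 (2->1):
Peg 0: [4, 3]
Peg 1: [6, 1]
Peg 2: [5, 2]

After move 8 (1->0):
Peg 0: [4, 3, 1]
Peg 1: [6]
Peg 2: [5, 2]

After move 9 (0->2):
Peg 0: [4, 3]
Peg 1: [6]
Peg 2: [5, 2, 1]

After move 10 (0->1):
Peg 0: [4]
Peg 1: [6, 3]
Peg 2: [5, 2, 1]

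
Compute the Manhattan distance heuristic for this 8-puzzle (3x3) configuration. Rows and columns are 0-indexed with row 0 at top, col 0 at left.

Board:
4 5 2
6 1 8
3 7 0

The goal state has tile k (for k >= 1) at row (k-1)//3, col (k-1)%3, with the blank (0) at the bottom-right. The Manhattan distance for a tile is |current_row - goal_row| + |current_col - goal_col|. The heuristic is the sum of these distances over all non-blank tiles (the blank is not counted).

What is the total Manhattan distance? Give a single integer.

Answer: 14

Derivation:
Tile 4: (0,0)->(1,0) = 1
Tile 5: (0,1)->(1,1) = 1
Tile 2: (0,2)->(0,1) = 1
Tile 6: (1,0)->(1,2) = 2
Tile 1: (1,1)->(0,0) = 2
Tile 8: (1,2)->(2,1) = 2
Tile 3: (2,0)->(0,2) = 4
Tile 7: (2,1)->(2,0) = 1
Sum: 1 + 1 + 1 + 2 + 2 + 2 + 4 + 1 = 14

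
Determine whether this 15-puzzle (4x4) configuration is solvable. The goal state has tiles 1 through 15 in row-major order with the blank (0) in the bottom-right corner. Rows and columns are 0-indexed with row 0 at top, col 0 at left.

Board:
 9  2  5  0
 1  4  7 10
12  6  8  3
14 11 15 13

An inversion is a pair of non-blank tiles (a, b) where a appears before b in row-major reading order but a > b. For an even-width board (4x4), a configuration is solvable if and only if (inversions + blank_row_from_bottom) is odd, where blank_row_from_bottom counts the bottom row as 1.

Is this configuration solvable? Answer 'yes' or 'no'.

Answer: yes

Derivation:
Inversions: 27
Blank is in row 0 (0-indexed from top), which is row 4 counting from the bottom (bottom = 1).
27 + 4 = 31, which is odd, so the puzzle is solvable.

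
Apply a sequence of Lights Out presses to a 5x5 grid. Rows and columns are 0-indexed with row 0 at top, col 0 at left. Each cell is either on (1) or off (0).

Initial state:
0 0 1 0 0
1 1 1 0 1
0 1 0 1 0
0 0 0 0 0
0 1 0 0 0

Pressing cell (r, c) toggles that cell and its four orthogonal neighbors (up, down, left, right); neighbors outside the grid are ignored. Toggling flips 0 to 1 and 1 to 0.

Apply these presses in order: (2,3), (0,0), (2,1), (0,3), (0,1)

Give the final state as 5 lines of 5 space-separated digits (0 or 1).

After press 1 at (2,3):
0 0 1 0 0
1 1 1 1 1
0 1 1 0 1
0 0 0 1 0
0 1 0 0 0

After press 2 at (0,0):
1 1 1 0 0
0 1 1 1 1
0 1 1 0 1
0 0 0 1 0
0 1 0 0 0

After press 3 at (2,1):
1 1 1 0 0
0 0 1 1 1
1 0 0 0 1
0 1 0 1 0
0 1 0 0 0

After press 4 at (0,3):
1 1 0 1 1
0 0 1 0 1
1 0 0 0 1
0 1 0 1 0
0 1 0 0 0

After press 5 at (0,1):
0 0 1 1 1
0 1 1 0 1
1 0 0 0 1
0 1 0 1 0
0 1 0 0 0

Answer: 0 0 1 1 1
0 1 1 0 1
1 0 0 0 1
0 1 0 1 0
0 1 0 0 0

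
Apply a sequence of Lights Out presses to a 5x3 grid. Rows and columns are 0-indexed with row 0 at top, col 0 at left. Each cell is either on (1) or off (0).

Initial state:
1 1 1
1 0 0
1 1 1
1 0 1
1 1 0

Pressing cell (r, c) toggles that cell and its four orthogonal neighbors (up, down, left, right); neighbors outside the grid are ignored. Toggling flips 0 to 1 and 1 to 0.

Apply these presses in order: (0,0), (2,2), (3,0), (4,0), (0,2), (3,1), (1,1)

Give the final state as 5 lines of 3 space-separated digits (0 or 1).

Answer: 0 0 0
1 1 1
0 0 0
0 0 1
1 1 0

Derivation:
After press 1 at (0,0):
0 0 1
0 0 0
1 1 1
1 0 1
1 1 0

After press 2 at (2,2):
0 0 1
0 0 1
1 0 0
1 0 0
1 1 0

After press 3 at (3,0):
0 0 1
0 0 1
0 0 0
0 1 0
0 1 0

After press 4 at (4,0):
0 0 1
0 0 1
0 0 0
1 1 0
1 0 0

After press 5 at (0,2):
0 1 0
0 0 0
0 0 0
1 1 0
1 0 0

After press 6 at (3,1):
0 1 0
0 0 0
0 1 0
0 0 1
1 1 0

After press 7 at (1,1):
0 0 0
1 1 1
0 0 0
0 0 1
1 1 0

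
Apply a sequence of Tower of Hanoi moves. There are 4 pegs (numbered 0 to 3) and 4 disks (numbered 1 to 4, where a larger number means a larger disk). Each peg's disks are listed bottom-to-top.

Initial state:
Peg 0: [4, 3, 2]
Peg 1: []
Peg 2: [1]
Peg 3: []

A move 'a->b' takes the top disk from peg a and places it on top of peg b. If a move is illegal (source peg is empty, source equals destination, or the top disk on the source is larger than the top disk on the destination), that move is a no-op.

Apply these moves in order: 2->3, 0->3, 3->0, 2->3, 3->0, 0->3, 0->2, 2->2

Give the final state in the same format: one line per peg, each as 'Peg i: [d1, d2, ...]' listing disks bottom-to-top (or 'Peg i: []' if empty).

After move 1 (2->3):
Peg 0: [4, 3, 2]
Peg 1: []
Peg 2: []
Peg 3: [1]

After move 2 (0->3):
Peg 0: [4, 3, 2]
Peg 1: []
Peg 2: []
Peg 3: [1]

After move 3 (3->0):
Peg 0: [4, 3, 2, 1]
Peg 1: []
Peg 2: []
Peg 3: []

After move 4 (2->3):
Peg 0: [4, 3, 2, 1]
Peg 1: []
Peg 2: []
Peg 3: []

After move 5 (3->0):
Peg 0: [4, 3, 2, 1]
Peg 1: []
Peg 2: []
Peg 3: []

After move 6 (0->3):
Peg 0: [4, 3, 2]
Peg 1: []
Peg 2: []
Peg 3: [1]

After move 7 (0->2):
Peg 0: [4, 3]
Peg 1: []
Peg 2: [2]
Peg 3: [1]

After move 8 (2->2):
Peg 0: [4, 3]
Peg 1: []
Peg 2: [2]
Peg 3: [1]

Answer: Peg 0: [4, 3]
Peg 1: []
Peg 2: [2]
Peg 3: [1]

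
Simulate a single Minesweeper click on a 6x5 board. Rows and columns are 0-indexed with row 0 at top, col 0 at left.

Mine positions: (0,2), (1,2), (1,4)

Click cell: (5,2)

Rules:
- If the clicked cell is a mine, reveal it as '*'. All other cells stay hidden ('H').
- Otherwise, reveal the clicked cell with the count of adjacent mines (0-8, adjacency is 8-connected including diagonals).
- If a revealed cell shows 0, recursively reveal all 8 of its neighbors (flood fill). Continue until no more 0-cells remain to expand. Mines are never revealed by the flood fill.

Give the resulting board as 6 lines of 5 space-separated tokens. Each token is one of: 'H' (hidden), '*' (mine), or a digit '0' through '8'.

0 2 H H H
0 2 H H H
0 1 1 2 1
0 0 0 0 0
0 0 0 0 0
0 0 0 0 0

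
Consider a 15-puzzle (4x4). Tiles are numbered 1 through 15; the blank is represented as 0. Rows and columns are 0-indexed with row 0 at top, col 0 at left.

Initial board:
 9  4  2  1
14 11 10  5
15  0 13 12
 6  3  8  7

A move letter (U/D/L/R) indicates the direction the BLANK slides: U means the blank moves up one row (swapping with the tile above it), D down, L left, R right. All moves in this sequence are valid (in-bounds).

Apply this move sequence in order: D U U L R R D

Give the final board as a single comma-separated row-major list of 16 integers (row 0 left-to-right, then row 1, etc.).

After move 1 (D):
 9  4  2  1
14 11 10  5
15  3 13 12
 6  0  8  7

After move 2 (U):
 9  4  2  1
14 11 10  5
15  0 13 12
 6  3  8  7

After move 3 (U):
 9  4  2  1
14  0 10  5
15 11 13 12
 6  3  8  7

After move 4 (L):
 9  4  2  1
 0 14 10  5
15 11 13 12
 6  3  8  7

After move 5 (R):
 9  4  2  1
14  0 10  5
15 11 13 12
 6  3  8  7

After move 6 (R):
 9  4  2  1
14 10  0  5
15 11 13 12
 6  3  8  7

After move 7 (D):
 9  4  2  1
14 10 13  5
15 11  0 12
 6  3  8  7

Answer: 9, 4, 2, 1, 14, 10, 13, 5, 15, 11, 0, 12, 6, 3, 8, 7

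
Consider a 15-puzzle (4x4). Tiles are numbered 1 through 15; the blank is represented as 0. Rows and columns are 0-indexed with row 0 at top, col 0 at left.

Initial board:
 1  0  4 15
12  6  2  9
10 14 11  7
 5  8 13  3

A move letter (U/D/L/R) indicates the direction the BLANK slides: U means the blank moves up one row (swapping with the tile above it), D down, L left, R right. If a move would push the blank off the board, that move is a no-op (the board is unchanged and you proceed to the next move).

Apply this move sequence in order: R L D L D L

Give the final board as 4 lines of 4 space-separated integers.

Answer:  1  6  4 15
10 12  2  9
 0 14 11  7
 5  8 13  3

Derivation:
After move 1 (R):
 1  4  0 15
12  6  2  9
10 14 11  7
 5  8 13  3

After move 2 (L):
 1  0  4 15
12  6  2  9
10 14 11  7
 5  8 13  3

After move 3 (D):
 1  6  4 15
12  0  2  9
10 14 11  7
 5  8 13  3

After move 4 (L):
 1  6  4 15
 0 12  2  9
10 14 11  7
 5  8 13  3

After move 5 (D):
 1  6  4 15
10 12  2  9
 0 14 11  7
 5  8 13  3

After move 6 (L):
 1  6  4 15
10 12  2  9
 0 14 11  7
 5  8 13  3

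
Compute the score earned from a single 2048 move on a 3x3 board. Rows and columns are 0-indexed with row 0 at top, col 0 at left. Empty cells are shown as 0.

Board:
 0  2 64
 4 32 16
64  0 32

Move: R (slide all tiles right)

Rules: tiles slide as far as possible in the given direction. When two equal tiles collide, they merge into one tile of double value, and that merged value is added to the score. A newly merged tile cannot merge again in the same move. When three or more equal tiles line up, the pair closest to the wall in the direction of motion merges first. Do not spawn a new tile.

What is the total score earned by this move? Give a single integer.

Slide right:
row 0: [0, 2, 64] -> [0, 2, 64]  score +0 (running 0)
row 1: [4, 32, 16] -> [4, 32, 16]  score +0 (running 0)
row 2: [64, 0, 32] -> [0, 64, 32]  score +0 (running 0)
Board after move:
 0  2 64
 4 32 16
 0 64 32

Answer: 0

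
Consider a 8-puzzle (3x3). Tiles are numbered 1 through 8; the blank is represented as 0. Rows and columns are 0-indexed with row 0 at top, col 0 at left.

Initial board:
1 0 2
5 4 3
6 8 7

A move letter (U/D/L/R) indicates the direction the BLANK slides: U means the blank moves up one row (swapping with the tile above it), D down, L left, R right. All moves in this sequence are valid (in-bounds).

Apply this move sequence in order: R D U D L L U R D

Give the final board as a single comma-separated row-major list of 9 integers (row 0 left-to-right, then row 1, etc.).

After move 1 (R):
1 2 0
5 4 3
6 8 7

After move 2 (D):
1 2 3
5 4 0
6 8 7

After move 3 (U):
1 2 0
5 4 3
6 8 7

After move 4 (D):
1 2 3
5 4 0
6 8 7

After move 5 (L):
1 2 3
5 0 4
6 8 7

After move 6 (L):
1 2 3
0 5 4
6 8 7

After move 7 (U):
0 2 3
1 5 4
6 8 7

After move 8 (R):
2 0 3
1 5 4
6 8 7

After move 9 (D):
2 5 3
1 0 4
6 8 7

Answer: 2, 5, 3, 1, 0, 4, 6, 8, 7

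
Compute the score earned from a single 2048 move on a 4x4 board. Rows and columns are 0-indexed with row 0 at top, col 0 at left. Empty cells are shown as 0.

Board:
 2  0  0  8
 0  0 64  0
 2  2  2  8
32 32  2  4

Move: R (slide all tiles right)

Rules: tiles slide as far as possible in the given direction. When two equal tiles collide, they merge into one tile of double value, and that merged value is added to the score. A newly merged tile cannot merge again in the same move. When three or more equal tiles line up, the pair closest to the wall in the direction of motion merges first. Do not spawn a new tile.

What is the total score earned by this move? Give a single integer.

Slide right:
row 0: [2, 0, 0, 8] -> [0, 0, 2, 8]  score +0 (running 0)
row 1: [0, 0, 64, 0] -> [0, 0, 0, 64]  score +0 (running 0)
row 2: [2, 2, 2, 8] -> [0, 2, 4, 8]  score +4 (running 4)
row 3: [32, 32, 2, 4] -> [0, 64, 2, 4]  score +64 (running 68)
Board after move:
 0  0  2  8
 0  0  0 64
 0  2  4  8
 0 64  2  4

Answer: 68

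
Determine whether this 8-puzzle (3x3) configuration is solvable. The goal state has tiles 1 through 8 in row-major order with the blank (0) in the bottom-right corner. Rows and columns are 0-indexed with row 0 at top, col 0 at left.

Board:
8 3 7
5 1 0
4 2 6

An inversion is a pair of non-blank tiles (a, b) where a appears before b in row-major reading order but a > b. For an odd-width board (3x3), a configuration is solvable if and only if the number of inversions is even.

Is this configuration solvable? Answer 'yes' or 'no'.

Inversions (pairs i<j in row-major order where tile[i] > tile[j] > 0): 18
18 is even, so the puzzle is solvable.

Answer: yes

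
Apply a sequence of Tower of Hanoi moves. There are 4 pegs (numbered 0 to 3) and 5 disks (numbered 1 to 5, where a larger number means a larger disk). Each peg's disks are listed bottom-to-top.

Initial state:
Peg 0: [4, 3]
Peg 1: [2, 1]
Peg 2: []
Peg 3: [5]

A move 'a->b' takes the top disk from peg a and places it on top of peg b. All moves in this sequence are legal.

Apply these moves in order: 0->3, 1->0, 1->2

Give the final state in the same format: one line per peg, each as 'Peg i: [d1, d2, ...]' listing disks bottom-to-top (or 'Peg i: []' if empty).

Answer: Peg 0: [4, 1]
Peg 1: []
Peg 2: [2]
Peg 3: [5, 3]

Derivation:
After move 1 (0->3):
Peg 0: [4]
Peg 1: [2, 1]
Peg 2: []
Peg 3: [5, 3]

After move 2 (1->0):
Peg 0: [4, 1]
Peg 1: [2]
Peg 2: []
Peg 3: [5, 3]

After move 3 (1->2):
Peg 0: [4, 1]
Peg 1: []
Peg 2: [2]
Peg 3: [5, 3]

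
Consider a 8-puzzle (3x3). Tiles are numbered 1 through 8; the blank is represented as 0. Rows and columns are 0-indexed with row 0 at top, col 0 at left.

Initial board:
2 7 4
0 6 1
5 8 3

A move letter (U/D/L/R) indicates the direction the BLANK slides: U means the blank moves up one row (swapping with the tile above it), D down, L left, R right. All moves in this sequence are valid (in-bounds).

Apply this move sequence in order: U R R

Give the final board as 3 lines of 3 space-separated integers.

Answer: 7 4 0
2 6 1
5 8 3

Derivation:
After move 1 (U):
0 7 4
2 6 1
5 8 3

After move 2 (R):
7 0 4
2 6 1
5 8 3

After move 3 (R):
7 4 0
2 6 1
5 8 3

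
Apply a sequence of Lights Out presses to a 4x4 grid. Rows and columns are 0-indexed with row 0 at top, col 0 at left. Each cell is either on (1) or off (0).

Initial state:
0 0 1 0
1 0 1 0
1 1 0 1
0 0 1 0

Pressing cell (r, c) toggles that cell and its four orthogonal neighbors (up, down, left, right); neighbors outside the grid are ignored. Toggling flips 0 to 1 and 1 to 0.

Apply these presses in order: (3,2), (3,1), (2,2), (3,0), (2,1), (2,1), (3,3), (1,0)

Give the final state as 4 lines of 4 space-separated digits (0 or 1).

After press 1 at (3,2):
0 0 1 0
1 0 1 0
1 1 1 1
0 1 0 1

After press 2 at (3,1):
0 0 1 0
1 0 1 0
1 0 1 1
1 0 1 1

After press 3 at (2,2):
0 0 1 0
1 0 0 0
1 1 0 0
1 0 0 1

After press 4 at (3,0):
0 0 1 0
1 0 0 0
0 1 0 0
0 1 0 1

After press 5 at (2,1):
0 0 1 0
1 1 0 0
1 0 1 0
0 0 0 1

After press 6 at (2,1):
0 0 1 0
1 0 0 0
0 1 0 0
0 1 0 1

After press 7 at (3,3):
0 0 1 0
1 0 0 0
0 1 0 1
0 1 1 0

After press 8 at (1,0):
1 0 1 0
0 1 0 0
1 1 0 1
0 1 1 0

Answer: 1 0 1 0
0 1 0 0
1 1 0 1
0 1 1 0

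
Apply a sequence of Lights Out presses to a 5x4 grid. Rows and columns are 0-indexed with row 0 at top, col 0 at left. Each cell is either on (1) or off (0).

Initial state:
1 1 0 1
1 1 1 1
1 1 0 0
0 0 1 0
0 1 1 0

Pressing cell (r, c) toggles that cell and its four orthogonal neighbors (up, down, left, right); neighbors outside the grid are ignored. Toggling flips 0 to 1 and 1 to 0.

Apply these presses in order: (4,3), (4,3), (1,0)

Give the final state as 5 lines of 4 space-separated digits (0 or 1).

Answer: 0 1 0 1
0 0 1 1
0 1 0 0
0 0 1 0
0 1 1 0

Derivation:
After press 1 at (4,3):
1 1 0 1
1 1 1 1
1 1 0 0
0 0 1 1
0 1 0 1

After press 2 at (4,3):
1 1 0 1
1 1 1 1
1 1 0 0
0 0 1 0
0 1 1 0

After press 3 at (1,0):
0 1 0 1
0 0 1 1
0 1 0 0
0 0 1 0
0 1 1 0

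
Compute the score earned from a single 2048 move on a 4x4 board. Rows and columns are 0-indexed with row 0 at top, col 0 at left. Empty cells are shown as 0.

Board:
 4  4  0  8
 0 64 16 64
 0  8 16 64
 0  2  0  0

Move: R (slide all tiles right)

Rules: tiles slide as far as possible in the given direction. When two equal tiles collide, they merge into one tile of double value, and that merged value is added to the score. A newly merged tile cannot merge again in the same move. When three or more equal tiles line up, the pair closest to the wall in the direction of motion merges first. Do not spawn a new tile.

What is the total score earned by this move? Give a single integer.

Slide right:
row 0: [4, 4, 0, 8] -> [0, 0, 8, 8]  score +8 (running 8)
row 1: [0, 64, 16, 64] -> [0, 64, 16, 64]  score +0 (running 8)
row 2: [0, 8, 16, 64] -> [0, 8, 16, 64]  score +0 (running 8)
row 3: [0, 2, 0, 0] -> [0, 0, 0, 2]  score +0 (running 8)
Board after move:
 0  0  8  8
 0 64 16 64
 0  8 16 64
 0  0  0  2

Answer: 8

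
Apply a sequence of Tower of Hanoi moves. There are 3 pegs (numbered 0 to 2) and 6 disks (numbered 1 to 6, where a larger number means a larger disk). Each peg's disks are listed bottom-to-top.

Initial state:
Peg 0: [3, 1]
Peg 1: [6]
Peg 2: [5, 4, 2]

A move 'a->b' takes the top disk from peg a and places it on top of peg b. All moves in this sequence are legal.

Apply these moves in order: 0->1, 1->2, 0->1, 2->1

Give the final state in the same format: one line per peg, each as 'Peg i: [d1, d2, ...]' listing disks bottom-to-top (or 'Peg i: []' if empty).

After move 1 (0->1):
Peg 0: [3]
Peg 1: [6, 1]
Peg 2: [5, 4, 2]

After move 2 (1->2):
Peg 0: [3]
Peg 1: [6]
Peg 2: [5, 4, 2, 1]

After move 3 (0->1):
Peg 0: []
Peg 1: [6, 3]
Peg 2: [5, 4, 2, 1]

After move 4 (2->1):
Peg 0: []
Peg 1: [6, 3, 1]
Peg 2: [5, 4, 2]

Answer: Peg 0: []
Peg 1: [6, 3, 1]
Peg 2: [5, 4, 2]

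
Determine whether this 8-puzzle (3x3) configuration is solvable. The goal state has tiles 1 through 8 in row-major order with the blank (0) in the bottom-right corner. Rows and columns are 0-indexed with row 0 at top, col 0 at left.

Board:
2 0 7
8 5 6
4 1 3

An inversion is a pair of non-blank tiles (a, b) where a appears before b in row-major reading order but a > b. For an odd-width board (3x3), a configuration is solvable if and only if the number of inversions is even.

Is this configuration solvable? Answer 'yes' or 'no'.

Answer: no

Derivation:
Inversions (pairs i<j in row-major order where tile[i] > tile[j] > 0): 19
19 is odd, so the puzzle is not solvable.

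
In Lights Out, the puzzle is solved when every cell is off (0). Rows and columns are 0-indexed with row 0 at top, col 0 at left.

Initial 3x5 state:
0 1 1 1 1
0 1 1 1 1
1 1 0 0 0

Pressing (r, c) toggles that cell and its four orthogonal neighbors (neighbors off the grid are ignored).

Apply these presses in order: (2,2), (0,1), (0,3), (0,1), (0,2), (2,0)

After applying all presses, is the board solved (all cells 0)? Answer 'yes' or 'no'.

Answer: no

Derivation:
After press 1 at (2,2):
0 1 1 1 1
0 1 0 1 1
1 0 1 1 0

After press 2 at (0,1):
1 0 0 1 1
0 0 0 1 1
1 0 1 1 0

After press 3 at (0,3):
1 0 1 0 0
0 0 0 0 1
1 0 1 1 0

After press 4 at (0,1):
0 1 0 0 0
0 1 0 0 1
1 0 1 1 0

After press 5 at (0,2):
0 0 1 1 0
0 1 1 0 1
1 0 1 1 0

After press 6 at (2,0):
0 0 1 1 0
1 1 1 0 1
0 1 1 1 0

Lights still on: 9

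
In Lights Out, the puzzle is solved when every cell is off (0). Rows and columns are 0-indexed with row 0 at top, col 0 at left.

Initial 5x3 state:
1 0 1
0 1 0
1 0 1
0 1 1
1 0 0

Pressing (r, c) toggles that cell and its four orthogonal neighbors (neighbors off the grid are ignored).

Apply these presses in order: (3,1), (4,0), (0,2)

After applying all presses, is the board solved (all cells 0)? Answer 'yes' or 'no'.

Answer: no

Derivation:
After press 1 at (3,1):
1 0 1
0 1 0
1 1 1
1 0 0
1 1 0

After press 2 at (4,0):
1 0 1
0 1 0
1 1 1
0 0 0
0 0 0

After press 3 at (0,2):
1 1 0
0 1 1
1 1 1
0 0 0
0 0 0

Lights still on: 7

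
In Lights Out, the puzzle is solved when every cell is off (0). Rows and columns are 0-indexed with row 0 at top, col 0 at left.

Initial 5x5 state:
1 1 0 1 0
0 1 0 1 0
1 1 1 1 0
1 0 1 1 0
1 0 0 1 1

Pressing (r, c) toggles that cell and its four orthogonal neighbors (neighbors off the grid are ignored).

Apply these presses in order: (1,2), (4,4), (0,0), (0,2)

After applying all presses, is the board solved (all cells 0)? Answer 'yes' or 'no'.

After press 1 at (1,2):
1 1 1 1 0
0 0 1 0 0
1 1 0 1 0
1 0 1 1 0
1 0 0 1 1

After press 2 at (4,4):
1 1 1 1 0
0 0 1 0 0
1 1 0 1 0
1 0 1 1 1
1 0 0 0 0

After press 3 at (0,0):
0 0 1 1 0
1 0 1 0 0
1 1 0 1 0
1 0 1 1 1
1 0 0 0 0

After press 4 at (0,2):
0 1 0 0 0
1 0 0 0 0
1 1 0 1 0
1 0 1 1 1
1 0 0 0 0

Lights still on: 10

Answer: no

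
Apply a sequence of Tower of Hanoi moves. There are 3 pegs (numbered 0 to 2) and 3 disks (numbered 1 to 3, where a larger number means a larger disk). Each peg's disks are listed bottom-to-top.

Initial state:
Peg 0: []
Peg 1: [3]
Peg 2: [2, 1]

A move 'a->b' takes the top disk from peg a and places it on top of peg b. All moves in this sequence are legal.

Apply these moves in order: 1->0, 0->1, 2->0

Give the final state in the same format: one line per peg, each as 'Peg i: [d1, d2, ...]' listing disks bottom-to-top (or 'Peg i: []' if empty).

Answer: Peg 0: [1]
Peg 1: [3]
Peg 2: [2]

Derivation:
After move 1 (1->0):
Peg 0: [3]
Peg 1: []
Peg 2: [2, 1]

After move 2 (0->1):
Peg 0: []
Peg 1: [3]
Peg 2: [2, 1]

After move 3 (2->0):
Peg 0: [1]
Peg 1: [3]
Peg 2: [2]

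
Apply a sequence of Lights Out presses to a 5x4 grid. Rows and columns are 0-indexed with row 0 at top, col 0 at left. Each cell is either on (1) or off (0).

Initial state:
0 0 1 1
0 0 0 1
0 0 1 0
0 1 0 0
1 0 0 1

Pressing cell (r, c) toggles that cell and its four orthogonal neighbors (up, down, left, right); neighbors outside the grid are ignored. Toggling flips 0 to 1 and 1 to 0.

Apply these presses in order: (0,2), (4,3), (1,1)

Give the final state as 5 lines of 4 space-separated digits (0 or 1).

Answer: 0 0 0 0
1 1 0 1
0 1 1 0
0 1 0 1
1 0 1 0

Derivation:
After press 1 at (0,2):
0 1 0 0
0 0 1 1
0 0 1 0
0 1 0 0
1 0 0 1

After press 2 at (4,3):
0 1 0 0
0 0 1 1
0 0 1 0
0 1 0 1
1 0 1 0

After press 3 at (1,1):
0 0 0 0
1 1 0 1
0 1 1 0
0 1 0 1
1 0 1 0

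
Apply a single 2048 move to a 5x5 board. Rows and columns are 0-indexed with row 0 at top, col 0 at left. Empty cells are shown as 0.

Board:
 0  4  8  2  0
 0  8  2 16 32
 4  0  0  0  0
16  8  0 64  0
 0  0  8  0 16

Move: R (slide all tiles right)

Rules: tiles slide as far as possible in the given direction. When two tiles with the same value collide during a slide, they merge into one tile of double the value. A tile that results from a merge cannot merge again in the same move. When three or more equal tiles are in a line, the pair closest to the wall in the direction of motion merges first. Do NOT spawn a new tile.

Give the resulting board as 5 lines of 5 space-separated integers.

Answer:  0  0  4  8  2
 0  8  2 16 32
 0  0  0  0  4
 0  0 16  8 64
 0  0  0  8 16

Derivation:
Slide right:
row 0: [0, 4, 8, 2, 0] -> [0, 0, 4, 8, 2]
row 1: [0, 8, 2, 16, 32] -> [0, 8, 2, 16, 32]
row 2: [4, 0, 0, 0, 0] -> [0, 0, 0, 0, 4]
row 3: [16, 8, 0, 64, 0] -> [0, 0, 16, 8, 64]
row 4: [0, 0, 8, 0, 16] -> [0, 0, 0, 8, 16]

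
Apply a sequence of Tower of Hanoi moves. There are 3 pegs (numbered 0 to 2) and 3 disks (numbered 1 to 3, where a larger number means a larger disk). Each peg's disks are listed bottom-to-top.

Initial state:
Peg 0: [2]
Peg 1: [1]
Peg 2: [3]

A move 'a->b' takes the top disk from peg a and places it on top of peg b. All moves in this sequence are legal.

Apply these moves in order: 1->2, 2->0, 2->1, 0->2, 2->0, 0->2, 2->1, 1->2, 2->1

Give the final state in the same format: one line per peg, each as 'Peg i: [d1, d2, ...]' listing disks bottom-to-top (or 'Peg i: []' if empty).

Answer: Peg 0: [2]
Peg 1: [3, 1]
Peg 2: []

Derivation:
After move 1 (1->2):
Peg 0: [2]
Peg 1: []
Peg 2: [3, 1]

After move 2 (2->0):
Peg 0: [2, 1]
Peg 1: []
Peg 2: [3]

After move 3 (2->1):
Peg 0: [2, 1]
Peg 1: [3]
Peg 2: []

After move 4 (0->2):
Peg 0: [2]
Peg 1: [3]
Peg 2: [1]

After move 5 (2->0):
Peg 0: [2, 1]
Peg 1: [3]
Peg 2: []

After move 6 (0->2):
Peg 0: [2]
Peg 1: [3]
Peg 2: [1]

After move 7 (2->1):
Peg 0: [2]
Peg 1: [3, 1]
Peg 2: []

After move 8 (1->2):
Peg 0: [2]
Peg 1: [3]
Peg 2: [1]

After move 9 (2->1):
Peg 0: [2]
Peg 1: [3, 1]
Peg 2: []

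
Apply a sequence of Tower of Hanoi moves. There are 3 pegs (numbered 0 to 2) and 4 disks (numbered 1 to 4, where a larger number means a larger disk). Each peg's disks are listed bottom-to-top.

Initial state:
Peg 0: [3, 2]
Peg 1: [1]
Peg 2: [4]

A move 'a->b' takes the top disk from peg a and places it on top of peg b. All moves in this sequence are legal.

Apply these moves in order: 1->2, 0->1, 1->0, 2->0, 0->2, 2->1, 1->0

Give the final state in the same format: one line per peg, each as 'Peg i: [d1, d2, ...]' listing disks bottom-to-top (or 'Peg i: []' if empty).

After move 1 (1->2):
Peg 0: [3, 2]
Peg 1: []
Peg 2: [4, 1]

After move 2 (0->1):
Peg 0: [3]
Peg 1: [2]
Peg 2: [4, 1]

After move 3 (1->0):
Peg 0: [3, 2]
Peg 1: []
Peg 2: [4, 1]

After move 4 (2->0):
Peg 0: [3, 2, 1]
Peg 1: []
Peg 2: [4]

After move 5 (0->2):
Peg 0: [3, 2]
Peg 1: []
Peg 2: [4, 1]

After move 6 (2->1):
Peg 0: [3, 2]
Peg 1: [1]
Peg 2: [4]

After move 7 (1->0):
Peg 0: [3, 2, 1]
Peg 1: []
Peg 2: [4]

Answer: Peg 0: [3, 2, 1]
Peg 1: []
Peg 2: [4]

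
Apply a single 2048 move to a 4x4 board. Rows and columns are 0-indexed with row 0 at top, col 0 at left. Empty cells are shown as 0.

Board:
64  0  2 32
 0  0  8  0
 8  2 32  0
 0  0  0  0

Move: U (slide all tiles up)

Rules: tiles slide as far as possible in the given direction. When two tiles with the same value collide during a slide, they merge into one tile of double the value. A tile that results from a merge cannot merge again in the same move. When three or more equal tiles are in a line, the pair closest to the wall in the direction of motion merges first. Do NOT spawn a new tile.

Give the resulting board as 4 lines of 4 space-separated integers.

Answer: 64  2  2 32
 8  0  8  0
 0  0 32  0
 0  0  0  0

Derivation:
Slide up:
col 0: [64, 0, 8, 0] -> [64, 8, 0, 0]
col 1: [0, 0, 2, 0] -> [2, 0, 0, 0]
col 2: [2, 8, 32, 0] -> [2, 8, 32, 0]
col 3: [32, 0, 0, 0] -> [32, 0, 0, 0]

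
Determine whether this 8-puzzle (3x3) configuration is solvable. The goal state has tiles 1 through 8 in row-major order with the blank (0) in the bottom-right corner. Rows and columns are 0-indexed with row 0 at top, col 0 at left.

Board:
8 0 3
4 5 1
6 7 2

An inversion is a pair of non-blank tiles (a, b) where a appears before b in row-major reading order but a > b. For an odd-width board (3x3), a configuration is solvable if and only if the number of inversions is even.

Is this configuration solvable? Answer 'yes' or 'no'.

Inversions (pairs i<j in row-major order where tile[i] > tile[j] > 0): 15
15 is odd, so the puzzle is not solvable.

Answer: no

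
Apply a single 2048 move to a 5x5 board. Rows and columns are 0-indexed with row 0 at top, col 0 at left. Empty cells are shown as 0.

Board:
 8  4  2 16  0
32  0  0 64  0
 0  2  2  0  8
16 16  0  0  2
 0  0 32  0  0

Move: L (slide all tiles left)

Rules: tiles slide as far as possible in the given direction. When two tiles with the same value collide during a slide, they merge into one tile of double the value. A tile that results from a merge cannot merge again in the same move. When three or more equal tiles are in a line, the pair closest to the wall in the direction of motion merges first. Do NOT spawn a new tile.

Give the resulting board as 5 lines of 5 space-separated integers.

Answer:  8  4  2 16  0
32 64  0  0  0
 4  8  0  0  0
32  2  0  0  0
32  0  0  0  0

Derivation:
Slide left:
row 0: [8, 4, 2, 16, 0] -> [8, 4, 2, 16, 0]
row 1: [32, 0, 0, 64, 0] -> [32, 64, 0, 0, 0]
row 2: [0, 2, 2, 0, 8] -> [4, 8, 0, 0, 0]
row 3: [16, 16, 0, 0, 2] -> [32, 2, 0, 0, 0]
row 4: [0, 0, 32, 0, 0] -> [32, 0, 0, 0, 0]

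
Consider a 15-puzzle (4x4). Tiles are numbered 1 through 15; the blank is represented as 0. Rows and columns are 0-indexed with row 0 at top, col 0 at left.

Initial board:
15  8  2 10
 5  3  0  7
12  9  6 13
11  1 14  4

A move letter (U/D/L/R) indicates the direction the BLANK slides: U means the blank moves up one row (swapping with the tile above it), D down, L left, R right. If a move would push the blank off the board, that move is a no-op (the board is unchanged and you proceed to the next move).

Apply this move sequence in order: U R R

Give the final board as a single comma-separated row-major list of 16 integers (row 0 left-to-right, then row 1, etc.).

Answer: 15, 8, 10, 0, 5, 3, 2, 7, 12, 9, 6, 13, 11, 1, 14, 4

Derivation:
After move 1 (U):
15  8  0 10
 5  3  2  7
12  9  6 13
11  1 14  4

After move 2 (R):
15  8 10  0
 5  3  2  7
12  9  6 13
11  1 14  4

After move 3 (R):
15  8 10  0
 5  3  2  7
12  9  6 13
11  1 14  4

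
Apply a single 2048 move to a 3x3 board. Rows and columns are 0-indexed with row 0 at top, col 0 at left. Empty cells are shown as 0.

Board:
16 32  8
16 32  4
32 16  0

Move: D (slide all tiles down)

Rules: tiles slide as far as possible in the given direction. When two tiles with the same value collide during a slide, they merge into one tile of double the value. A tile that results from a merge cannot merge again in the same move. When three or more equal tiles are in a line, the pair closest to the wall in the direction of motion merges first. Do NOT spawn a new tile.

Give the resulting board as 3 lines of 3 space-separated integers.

Answer:  0  0  0
32 64  8
32 16  4

Derivation:
Slide down:
col 0: [16, 16, 32] -> [0, 32, 32]
col 1: [32, 32, 16] -> [0, 64, 16]
col 2: [8, 4, 0] -> [0, 8, 4]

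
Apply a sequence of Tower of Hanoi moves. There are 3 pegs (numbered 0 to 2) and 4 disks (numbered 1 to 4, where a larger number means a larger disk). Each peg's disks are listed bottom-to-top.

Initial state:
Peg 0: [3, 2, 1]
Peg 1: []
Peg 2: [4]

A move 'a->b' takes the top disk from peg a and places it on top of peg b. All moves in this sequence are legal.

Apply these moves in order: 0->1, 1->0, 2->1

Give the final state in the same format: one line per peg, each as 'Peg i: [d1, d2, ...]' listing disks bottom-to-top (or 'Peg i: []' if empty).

Answer: Peg 0: [3, 2, 1]
Peg 1: [4]
Peg 2: []

Derivation:
After move 1 (0->1):
Peg 0: [3, 2]
Peg 1: [1]
Peg 2: [4]

After move 2 (1->0):
Peg 0: [3, 2, 1]
Peg 1: []
Peg 2: [4]

After move 3 (2->1):
Peg 0: [3, 2, 1]
Peg 1: [4]
Peg 2: []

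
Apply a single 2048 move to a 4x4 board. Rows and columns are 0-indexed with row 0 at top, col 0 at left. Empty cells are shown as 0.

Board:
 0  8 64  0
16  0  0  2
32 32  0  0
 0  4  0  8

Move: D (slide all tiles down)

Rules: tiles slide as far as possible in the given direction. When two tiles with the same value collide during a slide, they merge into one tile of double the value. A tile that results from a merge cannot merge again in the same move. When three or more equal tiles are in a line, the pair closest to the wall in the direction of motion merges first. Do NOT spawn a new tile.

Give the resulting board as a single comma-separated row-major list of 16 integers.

Answer: 0, 0, 0, 0, 0, 8, 0, 0, 16, 32, 0, 2, 32, 4, 64, 8

Derivation:
Slide down:
col 0: [0, 16, 32, 0] -> [0, 0, 16, 32]
col 1: [8, 0, 32, 4] -> [0, 8, 32, 4]
col 2: [64, 0, 0, 0] -> [0, 0, 0, 64]
col 3: [0, 2, 0, 8] -> [0, 0, 2, 8]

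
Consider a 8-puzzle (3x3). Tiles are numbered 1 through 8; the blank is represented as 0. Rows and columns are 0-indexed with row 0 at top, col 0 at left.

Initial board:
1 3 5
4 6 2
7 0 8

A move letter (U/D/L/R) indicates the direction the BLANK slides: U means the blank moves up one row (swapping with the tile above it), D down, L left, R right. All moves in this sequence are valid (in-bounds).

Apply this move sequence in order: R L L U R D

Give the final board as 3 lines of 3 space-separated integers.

Answer: 1 3 5
6 7 2
4 0 8

Derivation:
After move 1 (R):
1 3 5
4 6 2
7 8 0

After move 2 (L):
1 3 5
4 6 2
7 0 8

After move 3 (L):
1 3 5
4 6 2
0 7 8

After move 4 (U):
1 3 5
0 6 2
4 7 8

After move 5 (R):
1 3 5
6 0 2
4 7 8

After move 6 (D):
1 3 5
6 7 2
4 0 8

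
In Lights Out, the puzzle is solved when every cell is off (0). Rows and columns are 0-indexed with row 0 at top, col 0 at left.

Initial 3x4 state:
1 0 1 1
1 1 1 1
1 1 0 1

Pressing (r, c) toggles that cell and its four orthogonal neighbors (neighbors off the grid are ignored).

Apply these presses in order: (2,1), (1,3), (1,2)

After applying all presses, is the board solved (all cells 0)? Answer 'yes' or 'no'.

After press 1 at (2,1):
1 0 1 1
1 0 1 1
0 0 1 1

After press 2 at (1,3):
1 0 1 0
1 0 0 0
0 0 1 0

After press 3 at (1,2):
1 0 0 0
1 1 1 1
0 0 0 0

Lights still on: 5

Answer: no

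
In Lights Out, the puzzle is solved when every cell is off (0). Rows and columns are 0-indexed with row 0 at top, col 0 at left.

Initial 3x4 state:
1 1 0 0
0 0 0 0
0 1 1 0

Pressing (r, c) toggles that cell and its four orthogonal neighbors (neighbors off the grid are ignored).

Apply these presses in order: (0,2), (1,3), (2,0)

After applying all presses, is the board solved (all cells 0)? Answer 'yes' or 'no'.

Answer: no

Derivation:
After press 1 at (0,2):
1 0 1 1
0 0 1 0
0 1 1 0

After press 2 at (1,3):
1 0 1 0
0 0 0 1
0 1 1 1

After press 3 at (2,0):
1 0 1 0
1 0 0 1
1 0 1 1

Lights still on: 7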